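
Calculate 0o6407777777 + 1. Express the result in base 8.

0o6410000000

The trailing 7 digits are 7 (max in base 8), so adding 1 cascades: they roll to 0 and the next digit up increments.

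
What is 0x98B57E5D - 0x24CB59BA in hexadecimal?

Subtract column by column in base 16:
  D-A → 3
  5-B → A (borrow)
  E-9-1 → 4
  7-5 → 2
  5-B → A (borrow)
  B-C-1 → E (borrow)
  8-4-1 → 3
  9-2 → 7

0x73EA24A3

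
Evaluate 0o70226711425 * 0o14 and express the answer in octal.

0o1243422562374

Multiply each base-8 digit by 12, carrying:
  5×12 = 60 → write 4 carry 7
  2×12+7 = 31 → write 7 carry 3
  4×12+3 = 51 → write 3 carry 6
  1×12+6 = 18 → write 2 carry 2
  1×12+2 = 14 → write 6 carry 1
  7×12+1 = 85 → write 5 carry 10
  6×12+10 = 82 → write 2 carry 10
  2×12+10 = 34 → write 2 carry 4
  2×12+4 = 28 → write 4 carry 3
  0×12+3 = 3 → write 3
  7×12 = 84 → write 4 carry 10
  remaining carry: 12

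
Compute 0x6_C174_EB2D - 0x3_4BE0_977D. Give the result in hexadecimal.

0x3759453B0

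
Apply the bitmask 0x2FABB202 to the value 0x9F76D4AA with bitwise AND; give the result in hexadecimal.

0x0F229002

AND each hex digit independently (no carries):
  9&2=0, F&F=F, 7&A=2, 6&B=2, D&B=9, 4&2=0, A&0=0, A&2=2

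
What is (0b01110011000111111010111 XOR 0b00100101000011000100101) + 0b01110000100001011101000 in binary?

First 0b01110011000111111010111 XOR 0b00100101000011000100101 = 0b01010110000100111110010.
Add column by column in base 2, right to left:
  0+0 = 0
  1+0 = 1
  0+0 = 0
  0+1 = 1
  1+0 = 1
  1+1 = 0 carry 1
  1+1+1 = 1 carry 1
  1+1+1 = 1 carry 1
  1+0+1 = 0 carry 1
  0+1+1 = 0 carry 1
  0+0+1 = 1
  1+0 = 1
  0+0 = 0
  0+0 = 0
  0+1 = 1
  0+0 = 0
  1+0 = 1
  1+0 = 1
  0+0 = 0
  1+1 = 0 carry 1
  0+1+1 = 0 carry 1
  1+1+1 = 1 carry 1
  final carry 1

0b11000110100110011011010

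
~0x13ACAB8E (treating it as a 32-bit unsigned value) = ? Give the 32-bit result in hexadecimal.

0xEC535471

Each hex digit d becomes F−d:
  1→E, 3→C, A→5, C→3, A→5, B→4, 8→7, E→1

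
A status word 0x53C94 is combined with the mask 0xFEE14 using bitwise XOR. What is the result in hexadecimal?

0xAD280

XOR each hex digit independently (no carries):
  5^F=A, 3^E=D, C^E=2, 9^1=8, 4^4=0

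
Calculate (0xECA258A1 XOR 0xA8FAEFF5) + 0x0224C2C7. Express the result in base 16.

First 0xECA258A1 XOR 0xA8FAEFF5 = 0x4458B754.
Add column by column in base 16, right to left:
  4+7 = B
  5+C = 1 carry 1
  7+2+1 = A
  B+C = 7 carry 1
  8+4+1 = D
  5+2 = 7
  4+2 = 6
  4+0 = 4

0x467D7A1B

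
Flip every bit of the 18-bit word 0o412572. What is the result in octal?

Each oct digit d becomes 7−d:
  4→3, 1→6, 2→5, 5→2, 7→0, 2→5

0o365205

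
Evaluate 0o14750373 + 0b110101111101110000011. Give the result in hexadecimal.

0x4ECC7E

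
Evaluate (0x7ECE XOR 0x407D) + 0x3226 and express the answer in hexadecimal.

First 0x7ECE XOR 0x407D = 0x3EB3.
Add column by column in base 16, right to left:
  3+6 = 9
  B+2 = D
  E+2 = 0 carry 1
  3+3+1 = 7

0x70D9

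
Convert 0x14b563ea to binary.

0b10100101101010110001111101010

Expand each hex digit to 4 bits: 1=0001 4=0100 b=1011 5=0101 6=0110 3=0011 e=1110 a=1010.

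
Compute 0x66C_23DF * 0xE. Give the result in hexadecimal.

0x59E9F632

Multiply each base-16 digit by 14, carrying:
  F×14 = 210 → write 2 carry 13
  D×14+13 = 195 → write 3 carry 12
  3×14+12 = 54 → write 6 carry 3
  2×14+3 = 31 → write F carry 1
  C×14+1 = 169 → write 9 carry 10
  6×14+10 = 94 → write E carry 5
  6×14+5 = 89 → write 9 carry 5
  remaining carry: 5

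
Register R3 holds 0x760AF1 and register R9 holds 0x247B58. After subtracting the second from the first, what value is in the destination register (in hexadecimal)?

0x518F99

Subtract column by column in base 16:
  1-8 → 9 (borrow)
  F-5-1 → 9
  A-B → F (borrow)
  0-7-1 → 8 (borrow)
  6-4-1 → 1
  7-2 → 5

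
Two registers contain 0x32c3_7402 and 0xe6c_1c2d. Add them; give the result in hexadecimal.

Add column by column in base 16, right to left:
  2+d = f
  0+2 = 2
  4+c = 0 carry 1
  7+1+1 = 9
  3+c = f
  c+6 = 2 carry 1
  2+e+1 = 1 carry 1
  3+0+1 = 4

0x412f902f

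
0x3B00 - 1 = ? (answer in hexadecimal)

0x3AFF

The trailing 2 digits are 0, so subtracting 1 borrows through: they become F and the next digit up decrements.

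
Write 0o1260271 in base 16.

0x560B9

Each octal digit is 3 bits: 1=001 2=010 6=110 0=000 2=010 7=111 1=001.
Group the bits into nibbles: 0101 0110 0000 1011 1001 → 560B9.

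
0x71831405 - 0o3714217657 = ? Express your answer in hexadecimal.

0x5251F456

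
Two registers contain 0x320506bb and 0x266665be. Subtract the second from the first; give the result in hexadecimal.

Subtract column by column in base 16:
  b-e → d (borrow)
  b-b-1 → f (borrow)
  6-5-1 → 0
  0-6 → a (borrow)
  5-6-1 → e (borrow)
  0-6-1 → 9 (borrow)
  2-6-1 → b (borrow)
  3-2-1 → 0

0xb9ea0fd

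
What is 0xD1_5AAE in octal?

Expand each hex digit to 4 bits: D=1101 1=0001 5=0101 A=1010 A=1010 E=1110.
Group the bits in threes: 110 100 010 101 101 010 101 110 → 64255256.

0o64255256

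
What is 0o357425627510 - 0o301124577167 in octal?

Subtract column by column in base 8:
  0-7 → 1 (borrow)
  1-6-1 → 2 (borrow)
  5-1-1 → 3
  7-7 → 0
  2-7 → 3 (borrow)
  6-5-1 → 0
  5-4 → 1
  2-2 → 0
  4-1 → 3
  7-1 → 6
  5-0 → 5
  3-3 → 0

0o56301030321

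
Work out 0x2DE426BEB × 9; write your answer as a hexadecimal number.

0x19D055CB43

Multiply each base-16 digit by 9, carrying:
  B×9 = 99 → write 3 carry 6
  E×9+6 = 132 → write 4 carry 8
  B×9+8 = 107 → write B carry 6
  6×9+6 = 60 → write C carry 3
  2×9+3 = 21 → write 5 carry 1
  4×9+1 = 37 → write 5 carry 2
  E×9+2 = 128 → write 0 carry 8
  D×9+8 = 125 → write D carry 7
  2×9+7 = 25 → write 9 carry 1
  remaining carry: 1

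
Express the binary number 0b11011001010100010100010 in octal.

0o33124242

Group the bits in threes: 011 011 001 010 100 010 100 010 → 33124242.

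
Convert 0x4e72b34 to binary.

0b100111001110010101100110100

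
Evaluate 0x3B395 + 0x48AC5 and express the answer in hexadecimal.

0x83E5A

Add column by column in base 16, right to left:
  5+5 = A
  9+C = 5 carry 1
  3+A+1 = E
  B+8 = 3 carry 1
  3+4+1 = 8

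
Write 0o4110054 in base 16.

0x10902c

Each octal digit is 3 bits: 4=100 1=001 1=001 0=000 0=000 5=101 4=100.
Group the bits into nibbles: 0001 0000 1001 0000 0010 1100 → 10902c.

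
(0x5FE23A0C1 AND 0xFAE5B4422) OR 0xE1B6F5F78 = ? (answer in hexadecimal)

0x5FE23A0C1 AND 0xFAE5B4422 = 0x5AE030000.
Then OR with 0xE1B6F5F78.

0xFBF6F5F78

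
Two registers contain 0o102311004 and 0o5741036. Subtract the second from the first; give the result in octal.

Subtract column by column in base 8:
  4-6 → 6 (borrow)
  0-3-1 → 4 (borrow)
  0-0-1 → 7 (borrow)
  1-1-1 → 7 (borrow)
  1-4-1 → 4 (borrow)
  3-7-1 → 3 (borrow)
  2-5-1 → 4 (borrow)
  0-0-1 → 7 (borrow)
  1-0-1 → 0

0o74347746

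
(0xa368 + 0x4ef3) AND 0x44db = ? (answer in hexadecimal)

0x405b

Add column by column in base 16, right to left:
  8+3 = b
  6+f = 5 carry 1
  3+e+1 = 2 carry 1
  a+4+1 = f
Sum = 0xf25b; now AND with 0x44db:
  f&4=4, 2&4=0, 5&d=5, b&b=b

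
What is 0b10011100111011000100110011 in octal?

Group the bits in threes: 010 011 100 111 011 000 100 110 011 → 234730463.

0o234730463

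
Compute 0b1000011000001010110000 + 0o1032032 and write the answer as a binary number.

0o1032032 = 0b1000011010000011010 in binary.
Add column by column in base 2, right to left:
  0+0 = 0
  0+1 = 1
  0+0 = 0
  0+1 = 1
  1+1 = 0 carry 1
  1+0+1 = 0 carry 1
  0+0+1 = 1
  1+0 = 1
  0+0 = 0
  1+0 = 1
  0+1 = 1
  0+0 = 0
  0+1 = 1
  0+1 = 1
  0+0 = 0
  1+0 = 1
  1+0 = 1
  0+0 = 0
  0+1 = 1
  0+0 = 0
  0+0 = 0
  1+0 = 1

0b1001011011011011001010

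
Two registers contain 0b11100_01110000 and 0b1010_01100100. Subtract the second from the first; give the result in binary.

0b1001000001100

Subtract column by column in base 2:
  0-0 → 0
  0-0 → 0
  0-1 → 1 (borrow)
  0-0-1 → 1 (borrow)
  1-0-1 → 0
  1-1 → 0
  1-1 → 0
  0-0 → 0
  0-0 → 0
  0-1 → 1 (borrow)
  1-0-1 → 0
  1-1 → 0
  1-0 → 1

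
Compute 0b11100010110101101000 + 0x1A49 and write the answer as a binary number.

0b11100100011110110001

0x1A49 = 0b1101001001001 in binary.
Add column by column in base 2, right to left:
  0+1 = 1
  0+0 = 0
  0+0 = 0
  1+1 = 0 carry 1
  0+0+1 = 1
  1+0 = 1
  1+1 = 0 carry 1
  0+0+1 = 1
  1+0 = 1
  0+1 = 1
  1+0 = 1
  1+1 = 0 carry 1
  0+1+1 = 0 carry 1
  1+0+1 = 0 carry 1
  0+0+1 = 1
  0+0 = 0
  0+0 = 0
  1+0 = 1
  1+0 = 1
  1+0 = 1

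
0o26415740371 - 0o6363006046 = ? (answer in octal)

0o20032732323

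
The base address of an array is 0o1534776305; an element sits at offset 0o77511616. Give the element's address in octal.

0o1634510123

Add column by column in base 8, right to left:
  5+6 = 3 carry 1
  0+1+1 = 2
  3+6 = 1 carry 1
  6+1+1 = 0 carry 1
  7+1+1 = 1 carry 1
  7+5+1 = 5 carry 1
  4+7+1 = 4 carry 1
  3+7+1 = 3 carry 1
  5+0+1 = 6
  1+0 = 1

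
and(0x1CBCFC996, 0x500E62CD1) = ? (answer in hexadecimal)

0x100C60890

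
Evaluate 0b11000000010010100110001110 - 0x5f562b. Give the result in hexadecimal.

0b11000000010010100110001110 = 0x301298e in hexadecimal.
Subtract column by column in base 16:
  e-b → 3
  8-2 → 6
  9-6 → 3
  2-5 → d (borrow)
  1-f-1 → 1 (borrow)
  0-5-1 → a (borrow)
  3-0-1 → 2

0x2a1d363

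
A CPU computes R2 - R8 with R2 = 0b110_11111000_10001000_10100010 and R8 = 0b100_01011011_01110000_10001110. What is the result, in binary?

0b10100111010001100000010100

Subtract column by column in base 2:
  0-0 → 0
  1-1 → 0
  0-1 → 1 (borrow)
  0-1-1 → 0 (borrow)
  0-0-1 → 1 (borrow)
  1-0-1 → 0
  0-0 → 0
  1-1 → 0
  0-0 → 0
  0-0 → 0
  0-0 → 0
  1-0 → 1
  0-1 → 1 (borrow)
  0-1-1 → 0 (borrow)
  0-1-1 → 0 (borrow)
  1-0-1 → 0
  0-1 → 1 (borrow)
  0-1-1 → 0 (borrow)
  0-0-1 → 1 (borrow)
  1-1-1 → 1 (borrow)
  1-1-1 → 1 (borrow)
  1-0-1 → 0
  1-1 → 0
  1-0 → 1
  0-0 → 0
  1-0 → 1
  1-1 → 0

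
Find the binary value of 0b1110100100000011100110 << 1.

0b11101001000000111001100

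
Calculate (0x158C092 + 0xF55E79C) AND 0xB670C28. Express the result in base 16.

0x260828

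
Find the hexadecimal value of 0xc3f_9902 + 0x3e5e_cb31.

0x4a9e6433

Add column by column in base 16, right to left:
  2+1 = 3
  0+3 = 3
  9+b = 4 carry 1
  9+c+1 = 6 carry 1
  f+e+1 = e carry 1
  3+5+1 = 9
  c+e = a carry 1
  0+3+1 = 4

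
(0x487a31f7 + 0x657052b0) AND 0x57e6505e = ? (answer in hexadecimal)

0x5e20006

Add column by column in base 16, right to left:
  7+0 = 7
  f+b = a carry 1
  1+2+1 = 4
  3+5 = 8
  a+0 = a
  7+7 = e
  8+5 = d
  4+6 = a
Sum = 0xadea84a7; now AND with 0x57e6505e:
  a&5=0, d&7=5, e&e=e, a&6=2, 8&5=0, 4&0=0, a&5=0, 7&e=6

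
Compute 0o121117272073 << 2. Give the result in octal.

2 bits is not a whole number of base-8 digits; in binary: 1010001001001111010111010000111011 << 2 = 101000100100111101011101000011101100.

0o504475350354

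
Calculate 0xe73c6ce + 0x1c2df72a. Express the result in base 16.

0x2aa1bdf8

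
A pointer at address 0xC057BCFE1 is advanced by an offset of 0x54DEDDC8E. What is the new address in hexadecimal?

0x115369AC6F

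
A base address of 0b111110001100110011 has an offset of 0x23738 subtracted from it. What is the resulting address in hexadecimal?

0x1ABFB

0b111110001100110011 = 0x3E333 in hexadecimal.
Subtract column by column in base 16:
  3-8 → B (borrow)
  3-3-1 → F (borrow)
  3-7-1 → B (borrow)
  E-3-1 → A
  3-2 → 1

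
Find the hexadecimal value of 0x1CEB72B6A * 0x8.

0xE75B95B50

Multiply each base-16 digit by 8, carrying:
  A×8 = 80 → write 0 carry 5
  6×8+5 = 53 → write 5 carry 3
  B×8+3 = 91 → write B carry 5
  2×8+5 = 21 → write 5 carry 1
  7×8+1 = 57 → write 9 carry 3
  B×8+3 = 91 → write B carry 5
  E×8+5 = 117 → write 5 carry 7
  C×8+7 = 103 → write 7 carry 6
  1×8+6 = 14 → write E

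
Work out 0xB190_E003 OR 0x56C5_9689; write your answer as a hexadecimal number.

0xF7D5F68B

OR each hex digit independently (no carries):
  B|5=F, 1|6=7, 9|C=D, 0|5=5, E|9=F, 0|6=6, 0|8=8, 3|9=B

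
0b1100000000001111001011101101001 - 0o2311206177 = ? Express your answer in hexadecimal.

0x4CE28AEA

0b1100000000001111001011101101001 = 0x60079769 in hexadecimal.
0o2311206177 = 0x13250C7F in hexadecimal.
Subtract column by column in base 16:
  9-F → A (borrow)
  6-7-1 → E (borrow)
  7-C-1 → A (borrow)
  9-0-1 → 8
  7-5 → 2
  0-2 → E (borrow)
  0-3-1 → C (borrow)
  6-1-1 → 4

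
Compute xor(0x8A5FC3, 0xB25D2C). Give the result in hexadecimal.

0x3802EF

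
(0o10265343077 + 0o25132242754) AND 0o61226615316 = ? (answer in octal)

0o21006604012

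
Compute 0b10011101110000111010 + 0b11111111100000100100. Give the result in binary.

Add column by column in base 2, right to left:
  0+0 = 0
  1+0 = 1
  0+1 = 1
  1+0 = 1
  1+0 = 1
  1+1 = 0 carry 1
  0+0+1 = 1
  0+0 = 0
  0+0 = 0
  0+0 = 0
  1+0 = 1
  1+1 = 0 carry 1
  1+1+1 = 1 carry 1
  0+1+1 = 0 carry 1
  1+1+1 = 1 carry 1
  1+1+1 = 1 carry 1
  1+1+1 = 1 carry 1
  0+1+1 = 0 carry 1
  0+1+1 = 0 carry 1
  1+1+1 = 1 carry 1
  final carry 1

0b110011101010001011110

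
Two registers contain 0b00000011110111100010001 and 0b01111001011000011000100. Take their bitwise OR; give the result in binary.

0b01111011111111111010101

OR bit by bit (1 where either bit is 1):
  00000011110111100010001
| 01111001011000011000100
= 01111011111111111010101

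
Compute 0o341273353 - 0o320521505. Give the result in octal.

0o20551646

Subtract column by column in base 8:
  3-5 → 6 (borrow)
  5-0-1 → 4
  3-5 → 6 (borrow)
  3-1-1 → 1
  7-2 → 5
  2-5 → 5 (borrow)
  1-0-1 → 0
  4-2 → 2
  3-3 → 0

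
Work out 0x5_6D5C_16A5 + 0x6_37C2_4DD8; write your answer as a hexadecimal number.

0xBA51E647D

Add column by column in base 16, right to left:
  5+8 = D
  A+D = 7 carry 1
  6+D+1 = 4 carry 1
  1+4+1 = 6
  C+2 = E
  5+C = 1 carry 1
  D+7+1 = 5 carry 1
  6+3+1 = A
  5+6 = B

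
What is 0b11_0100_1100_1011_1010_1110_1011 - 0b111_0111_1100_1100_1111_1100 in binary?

0b10110101001110110111101111

Subtract column by column in base 2:
  1-0 → 1
  1-0 → 1
  0-1 → 1 (borrow)
  1-1-1 → 1 (borrow)
  0-1-1 → 0 (borrow)
  1-1-1 → 1 (borrow)
  1-1-1 → 1 (borrow)
  1-1-1 → 1 (borrow)
  0-0-1 → 1 (borrow)
  1-0-1 → 0
  0-1 → 1 (borrow)
  1-1-1 → 1 (borrow)
  1-0-1 → 0
  1-0 → 1
  0-1 → 1 (borrow)
  1-1-1 → 1 (borrow)
  0-1-1 → 0 (borrow)
  0-1-1 → 0 (borrow)
  1-1-1 → 1 (borrow)
  1-0-1 → 0
  0-1 → 1 (borrow)
  0-1-1 → 0 (borrow)
  1-1-1 → 1 (borrow)
  0-0-1 → 1 (borrow)
  1-0-1 → 0
  1-0 → 1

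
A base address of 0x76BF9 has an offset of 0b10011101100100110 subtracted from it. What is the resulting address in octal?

0x76BF9 = 0o1665771 in octal.
0b10011101100100110 = 0o235446 in octal.
Subtract column by column in base 8:
  1-6 → 3 (borrow)
  7-4-1 → 2
  7-4 → 3
  5-5 → 0
  6-3 → 3
  6-2 → 4
  1-0 → 1

0o1430323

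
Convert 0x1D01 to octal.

0o16401

Expand each hex digit to 4 bits: 1=0001 D=1101 0=0000 1=0001.
Group the bits in threes: 001 110 100 000 001 → 16401.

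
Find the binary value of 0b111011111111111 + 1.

0b111100000000000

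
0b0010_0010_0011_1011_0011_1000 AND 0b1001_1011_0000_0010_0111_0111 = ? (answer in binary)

AND bit by bit (1 only where both bits are 1):
  001000100011101100111000
& 100110110000001001110111
= 000000100000001000110000

0b000000100000001000110000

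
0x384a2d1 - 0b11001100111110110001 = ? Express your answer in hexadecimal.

0b11001100111110110001 = 0xccfb1 in hexadecimal.
Subtract column by column in base 16:
  1-1 → 0
  d-b → 2
  2-f → 3 (borrow)
  a-c-1 → d (borrow)
  4-c-1 → 7 (borrow)
  8-0-1 → 7
  3-0 → 3

0x377d320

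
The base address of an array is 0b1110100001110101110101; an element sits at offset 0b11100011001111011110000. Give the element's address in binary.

Add column by column in base 2, right to left:
  1+0 = 1
  0+0 = 0
  1+0 = 1
  0+0 = 0
  1+1 = 0 carry 1
  1+1+1 = 1 carry 1
  1+1+1 = 1 carry 1
  0+1+1 = 0 carry 1
  1+0+1 = 0 carry 1
  0+1+1 = 0 carry 1
  1+1+1 = 1 carry 1
  1+1+1 = 1 carry 1
  1+1+1 = 1 carry 1
  0+0+1 = 1
  0+0 = 0
  0+1 = 1
  0+1 = 1
  1+0 = 1
  0+0 = 0
  1+0 = 1
  1+1 = 0 carry 1
  1+1+1 = 1 carry 1
  0+1+1 = 0 carry 1
  final carry 1

0b101010111011110001100101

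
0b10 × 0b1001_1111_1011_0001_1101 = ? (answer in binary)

Multiply each base-2 digit by 2, carrying:
  1×2 = 2 → write 0 carry 1
  0×2+1 = 1 → write 1
  1×2 = 2 → write 0 carry 1
  1×2+1 = 3 → write 1 carry 1
  1×2+1 = 3 → write 1 carry 1
  0×2+1 = 1 → write 1
  0×2 = 0 → write 0
  0×2 = 0 → write 0
  1×2 = 2 → write 0 carry 1
  1×2+1 = 3 → write 1 carry 1
  0×2+1 = 1 → write 1
  1×2 = 2 → write 0 carry 1
  1×2+1 = 3 → write 1 carry 1
  1×2+1 = 3 → write 1 carry 1
  1×2+1 = 3 → write 1 carry 1
  1×2+1 = 3 → write 1 carry 1
  1×2+1 = 3 → write 1 carry 1
  0×2+1 = 1 → write 1
  0×2 = 0 → write 0
  1×2 = 2 → write 0 carry 1
  remaining carry: 1

0b100111111011000111010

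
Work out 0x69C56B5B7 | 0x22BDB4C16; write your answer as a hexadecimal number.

0x6BFDFFDB7

OR each hex digit independently (no carries):
  6|2=6, 9|2=B, C|B=F, 5|D=D, 6|B=F, B|4=F, 5|C=D, B|1=B, 7|6=7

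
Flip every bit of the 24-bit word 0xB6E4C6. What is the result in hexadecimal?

Each hex digit d becomes F−d:
  B→4, 6→9, E→1, 4→B, C→3, 6→9

0x491B39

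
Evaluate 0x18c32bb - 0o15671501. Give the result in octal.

0x18c32bb = 0o143031273 in octal.
Subtract column by column in base 8:
  3-1 → 2
  7-0 → 7
  2-5 → 5 (borrow)
  1-1-1 → 7 (borrow)
  3-7-1 → 3 (borrow)
  0-6-1 → 1 (borrow)
  3-5-1 → 5 (borrow)
  4-1-1 → 2
  1-0 → 1

0o125137572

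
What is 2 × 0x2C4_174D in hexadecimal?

Multiply each base-16 digit by 2, carrying:
  D×2 = 26 → write A carry 1
  4×2+1 = 9 → write 9
  7×2 = 14 → write E
  1×2 = 2 → write 2
  4×2 = 8 → write 8
  C×2 = 24 → write 8 carry 1
  2×2+1 = 5 → write 5

0x5882E9A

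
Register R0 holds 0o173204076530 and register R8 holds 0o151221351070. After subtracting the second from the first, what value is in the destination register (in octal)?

Subtract column by column in base 8:
  0-0 → 0
  3-7 → 4 (borrow)
  5-0-1 → 4
  6-1 → 5
  7-5 → 2
  0-3 → 5 (borrow)
  4-1-1 → 2
  0-2 → 6 (borrow)
  2-2-1 → 7 (borrow)
  3-1-1 → 1
  7-5 → 2
  1-1 → 0

0o21762525440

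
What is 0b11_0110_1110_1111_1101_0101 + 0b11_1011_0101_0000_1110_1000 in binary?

Add column by column in base 2, right to left:
  1+0 = 1
  0+0 = 0
  1+0 = 1
  0+1 = 1
  1+0 = 1
  0+1 = 1
  1+1 = 0 carry 1
  1+1+1 = 1 carry 1
  1+0+1 = 0 carry 1
  1+0+1 = 0 carry 1
  1+0+1 = 0 carry 1
  1+0+1 = 0 carry 1
  0+1+1 = 0 carry 1
  1+0+1 = 0 carry 1
  1+1+1 = 1 carry 1
  1+0+1 = 0 carry 1
  0+1+1 = 0 carry 1
  1+1+1 = 1 carry 1
  1+0+1 = 0 carry 1
  0+1+1 = 0 carry 1
  1+1+1 = 1 carry 1
  1+1+1 = 1 carry 1
  final carry 1

0b11100100100000010111101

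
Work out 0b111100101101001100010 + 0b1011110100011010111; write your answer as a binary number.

0b1001000100001100111001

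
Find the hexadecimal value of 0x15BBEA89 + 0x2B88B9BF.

0x4144A448

Add column by column in base 16, right to left:
  9+F = 8 carry 1
  8+B+1 = 4 carry 1
  A+9+1 = 4 carry 1
  E+B+1 = A carry 1
  B+8+1 = 4 carry 1
  B+8+1 = 4 carry 1
  5+B+1 = 1 carry 1
  1+2+1 = 4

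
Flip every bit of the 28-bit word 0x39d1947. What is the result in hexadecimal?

Each hex digit d becomes f−d:
  3→c, 9→6, d→2, 1→e, 9→6, 4→b, 7→8

0xc62e6b8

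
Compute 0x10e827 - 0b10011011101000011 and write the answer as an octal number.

0o3730344

0x10e827 = 0o4164047 in octal.
0b10011011101000011 = 0o233503 in octal.
Subtract column by column in base 8:
  7-3 → 4
  4-0 → 4
  0-5 → 3 (borrow)
  4-3-1 → 0
  6-3 → 3
  1-2 → 7 (borrow)
  4-0-1 → 3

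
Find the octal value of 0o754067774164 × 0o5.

0o4634427755104

Multiply each base-8 digit by 5, carrying:
  4×5 = 20 → write 4 carry 2
  6×5+2 = 32 → write 0 carry 4
  1×5+4 = 9 → write 1 carry 1
  4×5+1 = 21 → write 5 carry 2
  7×5+2 = 37 → write 5 carry 4
  7×5+4 = 39 → write 7 carry 4
  7×5+4 = 39 → write 7 carry 4
  6×5+4 = 34 → write 2 carry 4
  0×5+4 = 4 → write 4
  4×5 = 20 → write 4 carry 2
  5×5+2 = 27 → write 3 carry 3
  7×5+3 = 38 → write 6 carry 4
  remaining carry: 4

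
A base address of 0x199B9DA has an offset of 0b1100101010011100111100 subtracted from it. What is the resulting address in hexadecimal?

0b1100101010011100111100 = 0x32A73C in hexadecimal.
Subtract column by column in base 16:
  A-C → E (borrow)
  D-3-1 → 9
  9-7 → 2
  B-A → 1
  9-2 → 7
  9-3 → 6
  1-0 → 1

0x167129E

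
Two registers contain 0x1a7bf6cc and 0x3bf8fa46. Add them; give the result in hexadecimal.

Add column by column in base 16, right to left:
  c+6 = 2 carry 1
  c+4+1 = 1 carry 1
  6+a+1 = 1 carry 1
  f+f+1 = f carry 1
  b+8+1 = 4 carry 1
  7+f+1 = 7 carry 1
  a+b+1 = 6 carry 1
  1+3+1 = 5

0x5674f112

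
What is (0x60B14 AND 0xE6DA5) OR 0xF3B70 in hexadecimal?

0xF3B74

0x60B14 AND 0xE6DA5 = 0x60904.
Then OR with 0xF3B70.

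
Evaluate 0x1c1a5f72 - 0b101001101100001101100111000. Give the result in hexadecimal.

0x16e4443a

0b101001101100001101100111000 = 0x5361b38 in hexadecimal.
Subtract column by column in base 16:
  2-8 → a (borrow)
  7-3-1 → 3
  f-b → 4
  5-1 → 4
  a-6 → 4
  1-3 → e (borrow)
  c-5-1 → 6
  1-0 → 1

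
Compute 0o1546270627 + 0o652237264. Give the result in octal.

0o2420530113

Add column by column in base 8, right to left:
  7+4 = 3 carry 1
  2+6+1 = 1 carry 1
  6+2+1 = 1 carry 1
  0+7+1 = 0 carry 1
  7+3+1 = 3 carry 1
  2+2+1 = 5
  6+2 = 0 carry 1
  4+5+1 = 2 carry 1
  5+6+1 = 4 carry 1
  1+0+1 = 2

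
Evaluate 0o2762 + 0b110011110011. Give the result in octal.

0o11345

0b110011110011 = 0o6363 in octal.
Add column by column in base 8, right to left:
  2+3 = 5
  6+6 = 4 carry 1
  7+3+1 = 3 carry 1
  2+6+1 = 1 carry 1
  final carry 1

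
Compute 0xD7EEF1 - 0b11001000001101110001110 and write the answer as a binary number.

0b11100111101001101100011

0xD7EEF1 = 0b110101111110111011110001 in binary.
Subtract column by column in base 2:
  1-0 → 1
  0-1 → 1 (borrow)
  0-1-1 → 0 (borrow)
  0-1-1 → 0 (borrow)
  1-0-1 → 0
  1-0 → 1
  1-0 → 1
  1-1 → 0
  0-1 → 1 (borrow)
  1-1-1 → 1 (borrow)
  1-0-1 → 0
  1-1 → 0
  0-1 → 1 (borrow)
  1-0-1 → 0
  1-0 → 1
  1-0 → 1
  1-0 → 1
  1-0 → 1
  1-1 → 0
  0-0 → 0
  1-0 → 1
  0-1 → 1 (borrow)
  1-1-1 → 1 (borrow)
  1-0-1 → 0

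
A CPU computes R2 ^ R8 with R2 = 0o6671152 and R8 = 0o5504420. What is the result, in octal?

0o3375572

XOR each oct digit independently (no carries):
  6^5=3, 6^5=3, 7^0=7, 1^4=5, 1^4=5, 5^2=7, 2^0=2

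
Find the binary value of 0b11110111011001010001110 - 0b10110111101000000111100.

0b111111110001001010010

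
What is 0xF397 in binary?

0b1111001110010111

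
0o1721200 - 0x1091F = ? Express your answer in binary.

0o1721200 = 0b1111010001010000000 in binary.
0x1091F = 0b10000100100011111 in binary.
Subtract column by column in base 2:
  0-1 → 1 (borrow)
  0-1-1 → 0 (borrow)
  0-1-1 → 0 (borrow)
  0-1-1 → 0 (borrow)
  0-1-1 → 0 (borrow)
  0-0-1 → 1 (borrow)
  0-0-1 → 1 (borrow)
  1-0-1 → 0
  0-1 → 1 (borrow)
  1-0-1 → 0
  0-0 → 0
  0-1 → 1 (borrow)
  0-0-1 → 1 (borrow)
  1-0-1 → 0
  0-0 → 0
  1-0 → 1
  1-1 → 0
  1-0 → 1
  1-0 → 1

0b1101001100101100001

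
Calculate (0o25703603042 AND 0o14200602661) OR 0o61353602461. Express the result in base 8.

0o65353602461

0o25703603042 AND 0o14200602661 = 0o04200602040.
Then OR with 0o61353602461.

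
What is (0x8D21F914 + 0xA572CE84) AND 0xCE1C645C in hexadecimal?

Add column by column in base 16, right to left:
  4+4 = 8
  1+8 = 9
  9+E = 7 carry 1
  F+C+1 = C carry 1
  1+2+1 = 4
  2+7 = 9
  D+5 = 2 carry 1
  8+A+1 = 3 carry 1
  final carry 1
Sum = 0x13294C798; now AND with 0xCE1C645C:
  1&0=0, 3&C=0, 2&E=2, 9&1=1, 4&C=4, C&6=4, 7&4=4, 9&5=1, 8&C=8

0x2144418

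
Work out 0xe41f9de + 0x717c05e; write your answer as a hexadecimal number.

0x1559ba3c

Add column by column in base 16, right to left:
  e+e = c carry 1
  d+5+1 = 3 carry 1
  9+0+1 = a
  f+c = b carry 1
  1+7+1 = 9
  4+1 = 5
  e+7 = 5 carry 1
  final carry 1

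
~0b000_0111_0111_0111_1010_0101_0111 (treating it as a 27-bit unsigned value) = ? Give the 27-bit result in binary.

0b111100010001000010110101000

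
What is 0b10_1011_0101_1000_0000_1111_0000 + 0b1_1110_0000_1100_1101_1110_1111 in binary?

0b100100101100100111011011111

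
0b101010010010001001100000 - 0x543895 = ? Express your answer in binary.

0x543895 = 0b10101000011100010010101 in binary.
Subtract column by column in base 2:
  0-1 → 1 (borrow)
  0-0-1 → 1 (borrow)
  0-1-1 → 0 (borrow)
  0-0-1 → 1 (borrow)
  0-1-1 → 0 (borrow)
  1-0-1 → 0
  1-0 → 1
  0-1 → 1 (borrow)
  0-0-1 → 1 (borrow)
  1-0-1 → 0
  0-0 → 0
  0-1 → 1 (borrow)
  0-1-1 → 0 (borrow)
  1-1-1 → 1 (borrow)
  0-0-1 → 1 (borrow)
  0-0-1 → 1 (borrow)
  1-0-1 → 0
  0-0 → 0
  0-1 → 1 (borrow)
  1-0-1 → 0
  0-1 → 1 (borrow)
  1-0-1 → 0
  0-1 → 1 (borrow)
  1-0-1 → 0

0b10101001110100111001011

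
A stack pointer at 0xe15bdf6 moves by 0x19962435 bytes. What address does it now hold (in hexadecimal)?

Add column by column in base 16, right to left:
  6+5 = b
  f+3 = 2 carry 1
  d+4+1 = 2 carry 1
  b+2+1 = e
  5+6 = b
  1+9 = a
  e+9 = 7 carry 1
  0+1+1 = 2

0x27abe22b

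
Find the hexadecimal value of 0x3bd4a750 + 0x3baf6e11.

Add column by column in base 16, right to left:
  0+1 = 1
  5+1 = 6
  7+e = 5 carry 1
  a+6+1 = 1 carry 1
  4+f+1 = 4 carry 1
  d+a+1 = 8 carry 1
  b+b+1 = 7 carry 1
  3+3+1 = 7

0x77841561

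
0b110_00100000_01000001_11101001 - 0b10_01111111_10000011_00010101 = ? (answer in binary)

Subtract column by column in base 2:
  1-1 → 0
  0-0 → 0
  0-1 → 1 (borrow)
  1-0-1 → 0
  0-1 → 1 (borrow)
  1-0-1 → 0
  1-0 → 1
  1-0 → 1
  1-1 → 0
  0-1 → 1 (borrow)
  0-0-1 → 1 (borrow)
  0-0-1 → 1 (borrow)
  0-0-1 → 1 (borrow)
  0-0-1 → 1 (borrow)
  1-0-1 → 0
  0-1 → 1 (borrow)
  0-1-1 → 0 (borrow)
  0-1-1 → 0 (borrow)
  0-1-1 → 0 (borrow)
  0-1-1 → 0 (borrow)
  0-1-1 → 0 (borrow)
  1-1-1 → 1 (borrow)
  0-1-1 → 0 (borrow)
  0-0-1 → 1 (borrow)
  0-0-1 → 1 (borrow)
  1-1-1 → 1 (borrow)
  1-0-1 → 0

0b11101000001011111011010100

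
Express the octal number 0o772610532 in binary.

0b111111010110001000101011010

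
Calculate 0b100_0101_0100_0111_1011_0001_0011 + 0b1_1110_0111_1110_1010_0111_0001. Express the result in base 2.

0b110001111000110010110000100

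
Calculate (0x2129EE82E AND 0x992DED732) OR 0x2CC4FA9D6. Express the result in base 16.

0x2DEDFE9F6

0x2129EE82E AND 0x992DED732 = 0x0129EC022.
Then OR with 0x2CC4FA9D6.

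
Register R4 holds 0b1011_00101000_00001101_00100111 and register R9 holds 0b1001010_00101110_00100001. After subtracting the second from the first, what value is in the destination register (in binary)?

Subtract column by column in base 2:
  1-1 → 0
  1-0 → 1
  1-0 → 1
  0-0 → 0
  0-0 → 0
  1-1 → 0
  0-0 → 0
  0-0 → 0
  1-0 → 1
  0-1 → 1 (borrow)
  1-1-1 → 1 (borrow)
  1-1-1 → 1 (borrow)
  0-0-1 → 1 (borrow)
  0-1-1 → 0 (borrow)
  0-0-1 → 1 (borrow)
  0-0-1 → 1 (borrow)
  0-0-1 → 1 (borrow)
  0-1-1 → 0 (borrow)
  0-0-1 → 1 (borrow)
  1-1-1 → 1 (borrow)
  0-0-1 → 1 (borrow)
  1-0-1 → 0
  0-1 → 1 (borrow)
  0-0-1 → 1 (borrow)
  1-0-1 → 0
  1-0 → 1
  0-0 → 0
  1-0 → 1

0b1010110111011101111100000110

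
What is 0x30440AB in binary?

0b11000001000100000010101011

Expand each hex digit to 4 bits: 3=0011 0=0000 4=0100 4=0100 0=0000 A=1010 B=1011.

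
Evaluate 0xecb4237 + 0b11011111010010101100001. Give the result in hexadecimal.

0b11011111010010101100001 = 0x6fa561 in hexadecimal.
Add column by column in base 16, right to left:
  7+1 = 8
  3+6 = 9
  2+5 = 7
  4+a = e
  b+f = a carry 1
  c+6+1 = 3 carry 1
  e+0+1 = f

0xf3ae798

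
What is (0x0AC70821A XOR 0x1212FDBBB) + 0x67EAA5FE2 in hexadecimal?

0x80C09B983

First 0x0AC70821A XOR 0x1212FDBBB = 0x18D5F59A1.
Add column by column in base 16, right to left:
  1+2 = 3
  A+E = 8 carry 1
  9+F+1 = 9 carry 1
  5+5+1 = B
  F+A = 9 carry 1
  5+A+1 = 0 carry 1
  D+E+1 = C carry 1
  8+7+1 = 0 carry 1
  1+6+1 = 8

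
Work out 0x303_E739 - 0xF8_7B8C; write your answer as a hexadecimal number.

0x20B6BAD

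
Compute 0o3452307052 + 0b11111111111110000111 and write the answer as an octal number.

0o3456306661

0b11111111111110000111 = 0o3777607 in octal.
Add column by column in base 8, right to left:
  2+7 = 1 carry 1
  5+0+1 = 6
  0+6 = 6
  7+7 = 6 carry 1
  0+7+1 = 0 carry 1
  3+7+1 = 3 carry 1
  2+3+1 = 6
  5+0 = 5
  4+0 = 4
  3+0 = 3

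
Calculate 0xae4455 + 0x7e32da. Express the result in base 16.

Add column by column in base 16, right to left:
  5+a = f
  5+d = 2 carry 1
  4+2+1 = 7
  4+3 = 7
  e+e = c carry 1
  a+7+1 = 2 carry 1
  final carry 1

0x12c772f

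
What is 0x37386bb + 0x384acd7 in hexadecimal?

0x6f83392

Add column by column in base 16, right to left:
  b+7 = 2 carry 1
  b+d+1 = 9 carry 1
  6+c+1 = 3 carry 1
  8+a+1 = 3 carry 1
  3+4+1 = 8
  7+8 = f
  3+3 = 6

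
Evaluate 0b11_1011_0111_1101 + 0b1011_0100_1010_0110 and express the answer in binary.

Add column by column in base 2, right to left:
  1+0 = 1
  0+1 = 1
  1+1 = 0 carry 1
  1+0+1 = 0 carry 1
  1+0+1 = 0 carry 1
  1+1+1 = 1 carry 1
  1+0+1 = 0 carry 1
  0+1+1 = 0 carry 1
  1+0+1 = 0 carry 1
  1+0+1 = 0 carry 1
  0+1+1 = 0 carry 1
  1+0+1 = 0 carry 1
  1+1+1 = 1 carry 1
  1+1+1 = 1 carry 1
  0+0+1 = 1
  0+1 = 1

0b1111000000100011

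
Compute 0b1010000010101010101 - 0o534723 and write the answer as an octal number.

0o445602

0b1010000010101010101 = 0o1202525 in octal.
Subtract column by column in base 8:
  5-3 → 2
  2-2 → 0
  5-7 → 6 (borrow)
  2-4-1 → 5 (borrow)
  0-3-1 → 4 (borrow)
  2-5-1 → 4 (borrow)
  1-0-1 → 0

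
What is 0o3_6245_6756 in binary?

0b11110010100101110111101110

Each octal digit is 3 bits: 3=011 6=110 2=010 4=100 5=101 6=110 7=111 5=101 6=110.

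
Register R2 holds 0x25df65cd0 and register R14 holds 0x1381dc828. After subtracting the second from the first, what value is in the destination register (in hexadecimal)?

Subtract column by column in base 16:
  0-8 → 8 (borrow)
  d-2-1 → a
  c-8 → 4
  5-c → 9 (borrow)
  6-d-1 → 8 (borrow)
  f-1-1 → d
  d-8 → 5
  5-3 → 2
  2-1 → 1

0x125d894a8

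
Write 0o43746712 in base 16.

Each octal digit is 3 bits: 4=100 3=011 7=111 4=100 6=110 7=111 1=001 2=010.
Group the bits into nibbles: 1000 1111 1100 1101 1100 1010 → 8FCDCA.

0x8FCDCA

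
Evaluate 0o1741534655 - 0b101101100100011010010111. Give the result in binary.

0b1110110100000111001100010110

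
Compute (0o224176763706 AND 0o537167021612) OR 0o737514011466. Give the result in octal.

0o224176763706 AND 0o537167021612 = 0o024166021602.
Then OR with 0o737514011466.

0o737576031666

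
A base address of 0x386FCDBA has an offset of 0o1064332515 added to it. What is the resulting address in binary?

0x386FCDBA = 0b111000011011111100110110111010 in binary.
0o1064332515 = 0b1000110100011011010101001101 in binary.
Add column by column in base 2, right to left:
  0+1 = 1
  1+0 = 1
  0+1 = 1
  1+1 = 0 carry 1
  1+0+1 = 0 carry 1
  1+0+1 = 0 carry 1
  0+1+1 = 0 carry 1
  1+0+1 = 0 carry 1
  1+1+1 = 1 carry 1
  0+0+1 = 1
  1+1 = 0 carry 1
  1+0+1 = 0 carry 1
  0+1+1 = 0 carry 1
  0+1+1 = 0 carry 1
  1+0+1 = 0 carry 1
  1+1+1 = 1 carry 1
  1+1+1 = 1 carry 1
  1+0+1 = 0 carry 1
  1+0+1 = 0 carry 1
  1+0+1 = 0 carry 1
  0+1+1 = 0 carry 1
  1+0+1 = 0 carry 1
  1+1+1 = 1 carry 1
  0+1+1 = 0 carry 1
  0+0+1 = 1
  0+0 = 0
  0+0 = 0
  1+1 = 0 carry 1
  1+0+1 = 0 carry 1
  1+0+1 = 0 carry 1
  final carry 1

0b1000001010000011000001100000111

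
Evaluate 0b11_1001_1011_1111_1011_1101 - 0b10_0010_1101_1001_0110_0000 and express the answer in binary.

0b101101110011001011101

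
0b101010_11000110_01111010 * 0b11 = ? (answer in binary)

0b100000000101001101101110

Multiply each base-2 digit by 3, carrying:
  0×3 = 0 → write 0
  1×3 = 3 → write 1 carry 1
  0×3+1 = 1 → write 1
  1×3 = 3 → write 1 carry 1
  1×3+1 = 4 → write 0 carry 2
  1×3+2 = 5 → write 1 carry 2
  1×3+2 = 5 → write 1 carry 2
  0×3+2 = 2 → write 0 carry 1
  0×3+1 = 1 → write 1
  1×3 = 3 → write 1 carry 1
  1×3+1 = 4 → write 0 carry 2
  0×3+2 = 2 → write 0 carry 1
  0×3+1 = 1 → write 1
  0×3 = 0 → write 0
  1×3 = 3 → write 1 carry 1
  1×3+1 = 4 → write 0 carry 2
  0×3+2 = 2 → write 0 carry 1
  1×3+1 = 4 → write 0 carry 2
  0×3+2 = 2 → write 0 carry 1
  1×3+1 = 4 → write 0 carry 2
  0×3+2 = 2 → write 0 carry 1
  1×3+1 = 4 → write 0 carry 2
  remaining carry: 10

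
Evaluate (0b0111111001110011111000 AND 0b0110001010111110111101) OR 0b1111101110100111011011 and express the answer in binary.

0b0111111001110011111000 AND 0b0110001010111110111101 = 0b0110001000110010111000.
Then OR with 0b1111101110100111011011.

0b1111101110110111111011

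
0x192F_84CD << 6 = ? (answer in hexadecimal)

0x64BE13340

6 bits is not a whole number of base-16 digits; in binary: 11001001011111000010011001101 << 6 = 11001001011111000010011001101000000.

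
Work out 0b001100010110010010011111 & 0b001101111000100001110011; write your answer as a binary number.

AND bit by bit (1 only where both bits are 1):
  001100010110010010011111
& 001101111000100001110011
= 001100010000000000010011

0b001100010000000000010011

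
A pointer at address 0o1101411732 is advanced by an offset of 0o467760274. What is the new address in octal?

0o1571372226

Add column by column in base 8, right to left:
  2+4 = 6
  3+7 = 2 carry 1
  7+2+1 = 2 carry 1
  1+0+1 = 2
  1+6 = 7
  4+7 = 3 carry 1
  1+7+1 = 1 carry 1
  0+6+1 = 7
  1+4 = 5
  1+0 = 1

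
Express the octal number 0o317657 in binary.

0b11001111110101111

Each octal digit is 3 bits: 3=011 1=001 7=111 6=110 5=101 7=111.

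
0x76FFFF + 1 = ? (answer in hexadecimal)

0x770000

The trailing 4 digits are F (max in base 16), so adding 1 cascades: they roll to 0 and the next digit up increments.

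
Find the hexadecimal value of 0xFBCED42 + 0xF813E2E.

Add column by column in base 16, right to left:
  2+E = 0 carry 1
  4+2+1 = 7
  D+E = B carry 1
  E+3+1 = 2 carry 1
  C+1+1 = E
  B+8 = 3 carry 1
  F+F+1 = F carry 1
  final carry 1

0x1F3E2B70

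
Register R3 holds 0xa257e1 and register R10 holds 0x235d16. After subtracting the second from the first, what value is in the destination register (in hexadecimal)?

0x7efacb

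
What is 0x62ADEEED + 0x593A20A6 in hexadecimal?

Add column by column in base 16, right to left:
  D+6 = 3 carry 1
  E+A+1 = 9 carry 1
  E+0+1 = F
  E+2 = 0 carry 1
  D+A+1 = 8 carry 1
  A+3+1 = E
  2+9 = B
  6+5 = B

0xBBE80F93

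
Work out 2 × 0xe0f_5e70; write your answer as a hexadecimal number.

Multiply each base-16 digit by 2, carrying:
  0×2 = 0 → write 0
  7×2 = 14 → write e
  e×2 = 28 → write c carry 1
  5×2+1 = 11 → write b
  f×2 = 30 → write e carry 1
  0×2+1 = 1 → write 1
  e×2 = 28 → write c carry 1
  remaining carry: 1

0x1c1ebce0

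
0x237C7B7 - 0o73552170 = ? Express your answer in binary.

0x237C7B7 = 0b10001101111100011110110111 in binary.
0o73552170 = 0b111011101101010001111000 in binary.
Subtract column by column in base 2:
  1-0 → 1
  1-0 → 1
  1-0 → 1
  0-1 → 1 (borrow)
  1-1-1 → 1 (borrow)
  1-1-1 → 1 (borrow)
  0-1-1 → 0 (borrow)
  1-0-1 → 0
  1-0 → 1
  1-0 → 1
  1-1 → 0
  0-0 → 0
  0-1 → 1 (borrow)
  0-0-1 → 1 (borrow)
  1-1-1 → 1 (borrow)
  1-1-1 → 1 (borrow)
  1-0-1 → 0
  1-1 → 0
  1-1 → 0
  0-1 → 1 (borrow)
  1-0-1 → 0
  1-1 → 0
  0-1 → 1 (borrow)
  0-1-1 → 0 (borrow)
  0-0-1 → 1 (borrow)
  1-0-1 → 0

0b1010010001111001100111111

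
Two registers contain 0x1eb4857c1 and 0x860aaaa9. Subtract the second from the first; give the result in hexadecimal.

0x1653dad18

Subtract column by column in base 16:
  1-9 → 8 (borrow)
  c-a-1 → 1
  7-a → d (borrow)
  5-a-1 → a (borrow)
  8-a-1 → d (borrow)
  4-0-1 → 3
  b-6 → 5
  e-8 → 6
  1-0 → 1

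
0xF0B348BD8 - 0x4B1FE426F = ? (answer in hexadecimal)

0xA59364969

Subtract column by column in base 16:
  8-F → 9 (borrow)
  D-6-1 → 6
  B-2 → 9
  8-4 → 4
  4-E → 6 (borrow)
  3-F-1 → 3 (borrow)
  B-1-1 → 9
  0-B → 5 (borrow)
  F-4-1 → A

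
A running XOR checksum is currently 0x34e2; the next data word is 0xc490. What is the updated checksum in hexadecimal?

0xf072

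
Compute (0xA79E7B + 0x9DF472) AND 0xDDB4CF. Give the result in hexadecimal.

0x4590CD

Add column by column in base 16, right to left:
  B+2 = D
  7+7 = E
  E+4 = 2 carry 1
  9+F+1 = 9 carry 1
  7+D+1 = 5 carry 1
  A+9+1 = 4 carry 1
  final carry 1
Sum = 0x14592ED; now AND with 0xDDB4CF:
  1&0=0, 4&D=4, 5&D=5, 9&B=9, 2&4=0, E&C=C, D&F=D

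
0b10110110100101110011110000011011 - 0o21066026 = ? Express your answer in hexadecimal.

0b10110110100101110011110000011011 = 0xB6973C1B in hexadecimal.
0o21066026 = 0x446C16 in hexadecimal.
Subtract column by column in base 16:
  B-6 → 5
  1-1 → 0
  C-C → 0
  3-6 → D (borrow)
  7-4-1 → 2
  9-4 → 5
  6-0 → 6
  B-0 → B

0xB652D005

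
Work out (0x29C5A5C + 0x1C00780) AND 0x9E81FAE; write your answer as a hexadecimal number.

Add column by column in base 16, right to left:
  C+0 = C
  5+8 = D
  A+7 = 1 carry 1
  5+0+1 = 6
  C+0 = C
  9+C = 5 carry 1
  2+1+1 = 4
Sum = 0x45C61DC; now AND with 0x9E81FAE:
  4&9=0, 5&E=4, C&8=8, 6&1=0, 1&F=1, D&A=8, C&E=C

0x48018C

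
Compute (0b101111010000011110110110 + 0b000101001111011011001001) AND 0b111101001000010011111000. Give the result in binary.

0b110100001000010001111000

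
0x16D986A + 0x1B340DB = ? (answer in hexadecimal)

Add column by column in base 16, right to left:
  A+B = 5 carry 1
  6+D+1 = 4 carry 1
  8+0+1 = 9
  9+4 = D
  D+3 = 0 carry 1
  6+B+1 = 2 carry 1
  1+1+1 = 3

0x320D945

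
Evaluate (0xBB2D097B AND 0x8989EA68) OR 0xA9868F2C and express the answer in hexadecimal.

0xA98F8F6C

0xBB2D097B AND 0x8989EA68 = 0x89090868.
Then OR with 0xA9868F2C.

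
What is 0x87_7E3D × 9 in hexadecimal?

Multiply each base-16 digit by 9, carrying:
  D×9 = 117 → write 5 carry 7
  3×9+7 = 34 → write 2 carry 2
  E×9+2 = 128 → write 0 carry 8
  7×9+8 = 71 → write 7 carry 4
  7×9+4 = 67 → write 3 carry 4
  8×9+4 = 76 → write C carry 4
  remaining carry: 4

0x4C37025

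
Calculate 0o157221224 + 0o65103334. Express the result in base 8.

Add column by column in base 8, right to left:
  4+4 = 0 carry 1
  2+3+1 = 6
  2+3 = 5
  1+3 = 4
  2+0 = 2
  2+1 = 3
  7+5 = 4 carry 1
  5+6+1 = 4 carry 1
  1+0+1 = 2

0o244324560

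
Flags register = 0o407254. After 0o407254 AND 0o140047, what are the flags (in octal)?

0o000044

AND each oct digit independently (no carries):
  4&1=0, 0&4=0, 7&0=0, 2&0=0, 5&4=4, 4&7=4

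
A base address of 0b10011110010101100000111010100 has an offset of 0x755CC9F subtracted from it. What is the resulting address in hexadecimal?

0xC74F535

0b10011110010101100000111010100 = 0x13CAC1D4 in hexadecimal.
Subtract column by column in base 16:
  4-F → 5 (borrow)
  D-9-1 → 3
  1-C → 5 (borrow)
  C-C-1 → F (borrow)
  A-5-1 → 4
  C-5 → 7
  3-7 → C (borrow)
  1-0-1 → 0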